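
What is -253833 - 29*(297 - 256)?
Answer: -255022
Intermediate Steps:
-253833 - 29*(297 - 256) = -253833 - 29*41 = -253833 - 1189 = -255022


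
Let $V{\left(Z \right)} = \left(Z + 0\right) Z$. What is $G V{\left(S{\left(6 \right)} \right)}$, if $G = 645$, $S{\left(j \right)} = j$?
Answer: $23220$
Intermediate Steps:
$V{\left(Z \right)} = Z^{2}$ ($V{\left(Z \right)} = Z Z = Z^{2}$)
$G V{\left(S{\left(6 \right)} \right)} = 645 \cdot 6^{2} = 645 \cdot 36 = 23220$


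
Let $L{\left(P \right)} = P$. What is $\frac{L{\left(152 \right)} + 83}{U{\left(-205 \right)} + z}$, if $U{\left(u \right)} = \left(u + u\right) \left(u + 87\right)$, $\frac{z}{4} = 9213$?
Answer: $\frac{235}{85232} \approx 0.0027572$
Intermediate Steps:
$z = 36852$ ($z = 4 \cdot 9213 = 36852$)
$U{\left(u \right)} = 2 u \left(87 + u\right)$
$\frac{L{\left(152 \right)} + 83}{U{\left(-205 \right)} + z} = \frac{152 + 83}{2 \left(-205\right) \left(87 - 205\right) + 36852} = \frac{235}{2 \left(-205\right) \left(-118\right) + 36852} = \frac{235}{48380 + 36852} = \frac{235}{85232}$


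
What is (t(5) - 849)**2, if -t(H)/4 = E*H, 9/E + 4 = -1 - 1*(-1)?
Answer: 646416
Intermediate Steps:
E = -9/4 (E = 9/(-4 + (-1 - 1*(-1))) = 9/(-4 + (-1 + 1)) = 9/(-4 + 0) = 9/(-4) = 9*(-1/4) = -9/4 ≈ -2.2500)
t(H) = 9*H (t(H) = -(-9)*H = 9*H)
(t(5) - 849)**2 = (9*5 - 849)**2 = (45 - 849)**2 = (-804)**2 = 646416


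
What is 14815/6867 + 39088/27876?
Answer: 56783353/15952041 ≈ 3.5596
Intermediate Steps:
14815/6867 + 39088/27876 = 14815*(1/6867) + 39088*(1/27876) = 14815/6867 + 9772/6969 = 56783353/15952041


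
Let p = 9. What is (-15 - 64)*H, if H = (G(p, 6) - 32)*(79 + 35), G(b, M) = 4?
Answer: 252168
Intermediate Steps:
H = -3192 (H = (4 - 32)*(79 + 35) = -28*114 = -3192)
(-15 - 64)*H = (-15 - 64)*(-3192) = -79*(-3192) = 252168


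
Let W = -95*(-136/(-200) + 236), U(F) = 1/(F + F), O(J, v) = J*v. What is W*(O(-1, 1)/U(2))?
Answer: 449692/5 ≈ 89938.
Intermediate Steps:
U(F) = 1/(2*F)
W = -112423/5 (W = -95*(-136*(-1/200) + 236) = -95*(17/25 + 236) = -95*5917/25 = -112423/5 ≈ -22485.)
W*(O(-1, 1)/U(2)) = -112423*(-1*1)/(5*((½)/2)) = -(-112423)/(5*((½)*(½))) = -(-112423)/(5*¼) = -(-112423)*4/5 = -112423/5*(-4) = 449692/5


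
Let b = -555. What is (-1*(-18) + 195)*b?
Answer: -118215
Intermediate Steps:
(-1*(-18) + 195)*b = (-1*(-18) + 195)*(-555) = (18 + 195)*(-555) = 213*(-555) = -118215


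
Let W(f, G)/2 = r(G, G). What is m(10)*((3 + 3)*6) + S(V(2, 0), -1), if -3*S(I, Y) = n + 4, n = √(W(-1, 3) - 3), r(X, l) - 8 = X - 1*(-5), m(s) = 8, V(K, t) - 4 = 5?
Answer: 860/3 - √29/3 ≈ 284.87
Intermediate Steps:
V(K, t) = 9 (V(K, t) = 4 + 5 = 9)
r(X, l) = 13 + X (r(X, l) = 8 + (X - 1*(-5)) = 8 + (X + 5) = 8 + (5 + X) = 13 + X)
W(f, G) = 26 + 2*G (W(f, G) = 2*(13 + G) = 26 + 2*G)
n = √29 (n = √((26 + 2*3) - 3) = √((26 + 6) - 3) = √(32 - 3) = √29 ≈ 5.3852)
S(I, Y) = -4/3 - √29/3 (S(I, Y) = -(√29 + 4)/3 = -(4 + √29)/3 = -4/3 - √29/3)
m(10)*((3 + 3)*6) + S(V(2, 0), -1) = 8*((3 + 3)*6) + (-4/3 - √29/3) = 8*(6*6) + (-4/3 - √29/3) = 8*36 + (-4/3 - √29/3) = 288 + (-4/3 - √29/3) = 860/3 - √29/3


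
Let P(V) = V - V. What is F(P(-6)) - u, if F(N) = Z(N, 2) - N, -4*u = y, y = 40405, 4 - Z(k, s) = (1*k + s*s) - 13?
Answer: 40457/4 ≈ 10114.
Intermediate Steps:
P(V) = 0
Z(k, s) = 17 - k - s² (Z(k, s) = 4 - ((1*k + s*s) - 13) = 4 - ((k + s²) - 13) = 4 - (-13 + k + s²) = 4 + (13 - k - s²) = 17 - k - s²)
u = -40405/4 (u = -¼*40405 = -40405/4 ≈ -10101.)
F(N) = 13 - 2*N (F(N) = (17 - N - 1*2²) - N = (17 - N - 1*4) - N = (17 - N - 4) - N = (13 - N) - N = 13 - 2*N)
F(P(-6)) - u = (13 - 2*0) - 1*(-40405/4) = (13 + 0) + 40405/4 = 13 + 40405/4 = 40457/4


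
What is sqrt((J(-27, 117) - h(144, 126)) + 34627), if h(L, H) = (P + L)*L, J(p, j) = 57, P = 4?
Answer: 2*sqrt(3343) ≈ 115.64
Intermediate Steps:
h(L, H) = L*(4 + L) (h(L, H) = (4 + L)*L = L*(4 + L))
sqrt((J(-27, 117) - h(144, 126)) + 34627) = sqrt((57 - 144*(4 + 144)) + 34627) = sqrt((57 - 144*148) + 34627) = sqrt((57 - 1*21312) + 34627) = sqrt((57 - 21312) + 34627) = sqrt(-21255 + 34627) = sqrt(13372) = 2*sqrt(3343)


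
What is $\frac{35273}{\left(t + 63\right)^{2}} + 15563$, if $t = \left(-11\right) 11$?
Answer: $\frac{52389205}{3364} \approx 15573.0$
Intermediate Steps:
$t = -121$
$\frac{35273}{\left(t + 63\right)^{2}} + 15563 = \frac{35273}{\left(-121 + 63\right)^{2}} + 15563 = \frac{35273}{\left(-58\right)^{2}} + 15563 = \frac{35273}{3364} + 15563 = \frac{52389205}{3364}$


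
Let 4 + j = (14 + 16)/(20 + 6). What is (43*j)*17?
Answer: -27047/13 ≈ -2080.5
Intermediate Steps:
j = -37/13 (j = -4 + (14 + 16)/(20 + 6) = -4 + 30/26 = -4 + 30*(1/26) = -4 + 15/13 = -37/13 ≈ -2.8462)
(43*j)*17 = (43*(-37/13))*17 = -1591/13*17 = -27047/13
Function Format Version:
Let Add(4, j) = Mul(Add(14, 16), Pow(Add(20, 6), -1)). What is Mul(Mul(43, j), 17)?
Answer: Rational(-27047, 13) ≈ -2080.5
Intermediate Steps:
j = Rational(-37, 13) (j = Add(-4, Mul(Add(14, 16), Pow(Add(20, 6), -1))) = Add(-4, Mul(30, Pow(26, -1))) = Add(-4, Mul(30, Rational(1, 26))) = Add(-4, Rational(15, 13)) = Rational(-37, 13) ≈ -2.8462)
Mul(Mul(43, j), 17) = Mul(Mul(43, Rational(-37, 13)), 17) = Mul(Rational(-1591, 13), 17) = Rational(-27047, 13)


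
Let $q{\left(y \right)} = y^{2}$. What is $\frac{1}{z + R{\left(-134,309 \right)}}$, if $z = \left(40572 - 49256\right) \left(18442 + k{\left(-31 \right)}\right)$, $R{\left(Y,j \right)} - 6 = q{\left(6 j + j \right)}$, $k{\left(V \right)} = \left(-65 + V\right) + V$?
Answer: $- \frac{1}{154368885} \approx -6.478 \cdot 10^{-9}$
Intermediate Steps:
$k{\left(V \right)} = -65 + 2 V$
$R{\left(Y,j \right)} = 6 + 49 j^{2}$ ($R{\left(Y,j \right)} = 6 + \left(6 j + j\right)^{2} = 6 + \left(7 j\right)^{2} = 6 + 49 j^{2}$)
$z = -159047460$ ($z = \left(40572 - 49256\right) \left(18442 + \left(-65 + 2 \left(-31\right)\right)\right) = - 8684 \left(18442 - 127\right) = \left(-8684\right) 18315 = -159047460$)
$\frac{1}{z + R{\left(-134,309 \right)}} = \frac{1}{-159047460 + \left(6 + 49 \cdot 309^{2}\right)} = \frac{1}{-159047460 + \left(6 + 49 \cdot 95481\right)} = \frac{1}{-159047460 + \left(6 + 4678569\right)} = \frac{1}{-159047460 + 4678575} = \frac{1}{-154368885} = - \frac{1}{154368885}$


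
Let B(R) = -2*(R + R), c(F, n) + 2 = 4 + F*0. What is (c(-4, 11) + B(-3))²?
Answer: 196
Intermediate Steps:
c(F, n) = 2 (c(F, n) = -2 + (4 + F*0) = -2 + (4 + 0) = -2 + 4 = 2)
B(R) = -4*R
(c(-4, 11) + B(-3))² = (2 - 4*(-3))² = (2 + 12)² = 14² = 196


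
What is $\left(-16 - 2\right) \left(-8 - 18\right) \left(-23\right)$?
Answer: $-10764$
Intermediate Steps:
$\left(-16 - 2\right) \left(-8 - 18\right) \left(-23\right) = \left(-18\right) \left(-26\right) \left(-23\right) = 468 \left(-23\right) = -10764$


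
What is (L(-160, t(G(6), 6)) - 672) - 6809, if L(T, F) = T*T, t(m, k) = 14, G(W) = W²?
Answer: 18119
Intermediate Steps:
L(T, F) = T²
(L(-160, t(G(6), 6)) - 672) - 6809 = ((-160)² - 672) - 6809 = (25600 - 672) - 6809 = 24928 - 6809 = 18119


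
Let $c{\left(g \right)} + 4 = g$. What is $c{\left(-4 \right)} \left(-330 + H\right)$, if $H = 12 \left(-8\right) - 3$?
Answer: $3432$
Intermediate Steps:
$c{\left(g \right)} = -4 + g$
$H = -99$ ($H = -96 - 3 = -99$)
$c{\left(-4 \right)} \left(-330 + H\right) = \left(-4 - 4\right) \left(-330 - 99\right) = \left(-8\right) \left(-429\right) = 3432$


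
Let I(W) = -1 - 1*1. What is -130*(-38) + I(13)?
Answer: 4938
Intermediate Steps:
I(W) = -2 (I(W) = -1 - 1 = -2)
-130*(-38) + I(13) = -130*(-38) - 2 = 4940 - 2 = 4938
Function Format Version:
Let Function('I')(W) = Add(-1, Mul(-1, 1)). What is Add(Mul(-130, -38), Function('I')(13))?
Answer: 4938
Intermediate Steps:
Function('I')(W) = -2 (Function('I')(W) = Add(-1, -1) = -2)
Add(Mul(-130, -38), Function('I')(13)) = Add(Mul(-130, -38), -2) = Add(4940, -2) = 4938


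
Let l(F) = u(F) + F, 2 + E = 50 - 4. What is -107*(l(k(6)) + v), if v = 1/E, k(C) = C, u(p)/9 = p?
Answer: -282587/44 ≈ -6422.4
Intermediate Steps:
E = 44 (E = -2 + (50 - 4) = -2 + 46 = 44)
u(p) = 9*p
l(F) = 10*F (l(F) = 9*F + F = 10*F)
v = 1/44 ≈ 0.022727
-107*(l(k(6)) + v) = -107*(10*6 + 1/44) = -107*(60 + 1/44) = -107*2641/44 = -282587/44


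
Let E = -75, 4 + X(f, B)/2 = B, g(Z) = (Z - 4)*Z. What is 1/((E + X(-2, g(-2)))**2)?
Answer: 1/3481 ≈ 0.00028727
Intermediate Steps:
g(Z) = Z*(-4 + Z) (g(Z) = (-4 + Z)*Z = Z*(-4 + Z))
X(f, B) = -8 + 2*B
1/((E + X(-2, g(-2)))**2) = 1/((-75 + (-8 + 2*(-2*(-4 - 2))))**2) = 1/((-75 + (-8 + 2*(-2*(-6))))**2) = 1/((-75 + (-8 + 2*12))**2) = 1/((-75 + (-8 + 24))**2) = 1/((-75 + 16)**2) = 1/((-59)**2) = 1/3481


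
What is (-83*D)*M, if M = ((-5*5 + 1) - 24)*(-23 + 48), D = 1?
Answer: 99600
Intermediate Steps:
M = -1200 (M = ((-25 + 1) - 24)*25 = (-24 - 24)*25 = -48*25 = -1200)
(-83*D)*M = -83*1*(-1200) = -83*(-1200) = 99600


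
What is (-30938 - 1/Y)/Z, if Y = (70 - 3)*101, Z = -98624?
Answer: 209357447/667388608 ≈ 0.31370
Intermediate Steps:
Y = 6767 (Y = 67*101 = 6767)
(-30938 - 1/Y)/Z = (-30938 - 1/6767)/(-98624) = (-30938 - 1*1/6767)*(-1/98624) = (-30938 - 1/6767)*(-1/98624) = -209357447/6767*(-1/98624) = 209357447/667388608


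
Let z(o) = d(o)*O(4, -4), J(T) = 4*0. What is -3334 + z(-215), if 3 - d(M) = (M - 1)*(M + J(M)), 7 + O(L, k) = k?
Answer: 507473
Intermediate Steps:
J(T) = 0
O(L, k) = -7 + k
d(M) = 3 - M*(-1 + M) (d(M) = 3 - (M - 1)*(M + 0) = 3 - (-1 + M)*M = 3 - M*(-1 + M))
z(o) = -33 - 11*o + 11*o**2 (z(o) = (3 + o - o**2)*(-7 - 4) = (3 + o - o**2)*(-11) = -33 - 11*o + 11*o**2)
-3334 + z(-215) = -3334 + (-33 - 11*(-215) + 11*(-215)**2) = -3334 + (-33 + 2365 + 11*46225) = -3334 + (-33 + 2365 + 508475) = -3334 + 510807 = 507473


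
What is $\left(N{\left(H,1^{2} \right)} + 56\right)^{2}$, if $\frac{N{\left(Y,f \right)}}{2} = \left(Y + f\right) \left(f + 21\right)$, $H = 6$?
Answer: $132496$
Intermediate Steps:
$N{\left(Y,f \right)} = 2 \left(21 + f\right) \left(Y + f\right)$ ($N{\left(Y,f \right)} = 2 \left(Y + f\right) \left(f + 21\right) = 2 \left(Y + f\right) \left(21 + f\right) = 2 \left(21 + f\right) \left(Y + f\right)$)
$\left(N{\left(H,1^{2} \right)} + 56\right)^{2} = \left(\left(2 \left(1^{2}\right)^{2} + 42 \cdot 6 + 42 \cdot 1^{2} + 2 \cdot 6 \cdot 1^{2}\right) + 56\right)^{2} = \left(\left(2 \cdot 1^{2} + 252 + 42 \cdot 1 + 2 \cdot 6 \cdot 1\right) + 56\right)^{2} = \left(\left(2 \cdot 1 + 252 + 42 + 12\right) + 56\right)^{2} = \left(\left(2 + 252 + 42 + 12\right) + 56\right)^{2} = \left(308 + 56\right)^{2} = 364^{2} = 132496$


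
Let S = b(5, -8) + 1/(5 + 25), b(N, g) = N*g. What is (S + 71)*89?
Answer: 82859/30 ≈ 2762.0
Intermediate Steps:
S = -1199/30 (S = 5*(-8) + 1/(5 + 25) = -40 + 1/30 = -1199/30 ≈ -39.967)
(S + 71)*89 = (-1199/30 + 71)*89 = (931/30)*89 = 82859/30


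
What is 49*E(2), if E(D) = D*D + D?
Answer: 294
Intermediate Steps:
E(D) = D + D**2 (E(D) = D**2 + D = D + D**2)
49*E(2) = 49*(2*(1 + 2)) = 49*(2*3) = 49*6 = 294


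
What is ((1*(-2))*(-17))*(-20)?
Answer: -680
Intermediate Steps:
((1*(-2))*(-17))*(-20) = -2*(-17)*(-20) = 34*(-20) = -680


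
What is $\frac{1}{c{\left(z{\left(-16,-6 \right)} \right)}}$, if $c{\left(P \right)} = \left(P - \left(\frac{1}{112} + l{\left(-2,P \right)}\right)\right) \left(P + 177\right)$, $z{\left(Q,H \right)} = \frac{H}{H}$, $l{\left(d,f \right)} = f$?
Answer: $- \frac{56}{89} \approx -0.62921$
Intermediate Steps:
$z{\left(Q,H \right)} = 1$
$c{\left(P \right)} = - \frac{177}{112} - \frac{P}{112}$ ($c{\left(P \right)} = \left(P - \left(\frac{1}{112} + P\right)\right) \left(P + 177\right) = \left(P - \left(\frac{1}{112} + P\right)\right) \left(177 + P\right) = - \frac{177 + P}{112} = - \frac{177}{112} - \frac{P}{112}$)
$\frac{1}{c{\left(z{\left(-16,-6 \right)} \right)}} = \frac{1}{- \frac{177}{112} - \frac{1}{112}} = \frac{1}{- \frac{89}{56}} = - \frac{56}{89}$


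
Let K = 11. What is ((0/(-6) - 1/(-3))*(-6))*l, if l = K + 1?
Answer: -24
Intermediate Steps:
l = 12 (l = 11 + 1 = 12)
((0/(-6) - 1/(-3))*(-6))*l = ((0/(-6) - 1/(-3))*(-6))*12 = ((0*(-⅙) - 1*(-⅓))*(-6))*12 = ((0 + ⅓)*(-6))*12 = ((⅓)*(-6))*12 = -2*12 = -24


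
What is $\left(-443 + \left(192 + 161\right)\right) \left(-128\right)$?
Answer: $11520$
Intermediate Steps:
$\left(-443 + \left(192 + 161\right)\right) \left(-128\right) = \left(-443 + 353\right) \left(-128\right) = \left(-90\right) \left(-128\right) = 11520$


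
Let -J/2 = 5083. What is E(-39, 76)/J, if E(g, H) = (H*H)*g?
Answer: 8664/391 ≈ 22.159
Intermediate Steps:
J = -10166 (J = -2*5083 = -10166)
E(g, H) = g*H² (E(g, H) = H²*g = g*H²)
E(-39, 76)/J = -39*76²/(-10166) = -39*5776*(-1/10166) = -225264*(-1/10166) = 8664/391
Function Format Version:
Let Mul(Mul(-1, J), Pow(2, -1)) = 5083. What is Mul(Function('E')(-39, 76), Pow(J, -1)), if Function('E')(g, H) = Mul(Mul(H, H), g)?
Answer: Rational(8664, 391) ≈ 22.159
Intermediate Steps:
J = -10166 (J = Mul(-2, 5083) = -10166)
Function('E')(g, H) = Mul(g, Pow(H, 2)) (Function('E')(g, H) = Mul(Pow(H, 2), g) = Mul(g, Pow(H, 2)))
Mul(Function('E')(-39, 76), Pow(J, -1)) = Mul(Mul(-39, Pow(76, 2)), Pow(-10166, -1)) = Mul(Mul(-39, 5776), Rational(-1, 10166)) = Mul(-225264, Rational(-1, 10166)) = Rational(8664, 391)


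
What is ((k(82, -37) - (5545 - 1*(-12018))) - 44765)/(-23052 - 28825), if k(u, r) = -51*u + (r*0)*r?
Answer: 66510/51877 ≈ 1.2821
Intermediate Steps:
k(u, r) = -51*u (k(u, r) = -51*u + 0*r = -51*u + 0 = -51*u)
((k(82, -37) - (5545 - 1*(-12018))) - 44765)/(-23052 - 28825) = ((-51*82 - (5545 - 1*(-12018))) - 44765)/(-23052 - 28825) = ((-4182 - (5545 + 12018)) - 44765)/(-51877) = ((-4182 - 1*17563) - 44765)*(-1/51877) = ((-4182 - 17563) - 44765)*(-1/51877) = (-21745 - 44765)*(-1/51877) = -66510*(-1/51877) = 66510/51877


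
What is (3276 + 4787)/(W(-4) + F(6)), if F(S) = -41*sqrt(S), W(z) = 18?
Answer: -24189/1627 - 330583*sqrt(6)/9762 ≈ -97.817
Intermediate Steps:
(3276 + 4787)/(W(-4) + F(6)) = (3276 + 4787)/(18 - 41*sqrt(6)) = 8063/(18 - 41*sqrt(6))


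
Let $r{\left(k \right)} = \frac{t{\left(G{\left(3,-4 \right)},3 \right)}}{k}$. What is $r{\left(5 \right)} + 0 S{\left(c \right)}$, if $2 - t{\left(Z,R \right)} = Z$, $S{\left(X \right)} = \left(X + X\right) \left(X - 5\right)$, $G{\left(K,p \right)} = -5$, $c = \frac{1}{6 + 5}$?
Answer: $\frac{7}{5} \approx 1.4$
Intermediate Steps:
$c = \frac{1}{11} \approx 0.090909$
$S{\left(X \right)} = 2 X \left(-5 + X\right)$
$t{\left(Z,R \right)} = 2 - Z$
$r{\left(k \right)} = \frac{7}{k}$ ($r{\left(k \right)} = \frac{2 - -5}{k} = \frac{2 + 5}{k} = \frac{7}{k}$)
$r{\left(5 \right)} + 0 S{\left(c \right)} = \frac{7}{5} + 0 \cdot 2 \cdot \frac{1}{11} \left(-5 + \frac{1}{11}\right) = 7 \cdot \frac{1}{5} + 0 \cdot 2 \cdot \frac{1}{11} \left(- \frac{54}{11}\right) = \frac{7}{5} + 0 \left(- \frac{108}{121}\right) = \frac{7}{5} + 0 = \frac{7}{5}$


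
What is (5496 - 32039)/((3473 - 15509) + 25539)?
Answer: -26543/13503 ≈ -1.9657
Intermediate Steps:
(5496 - 32039)/((3473 - 15509) + 25539) = -26543/(-12036 + 25539) = -26543/13503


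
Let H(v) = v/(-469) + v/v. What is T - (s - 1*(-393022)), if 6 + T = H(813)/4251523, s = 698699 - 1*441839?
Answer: -1295853462550200/1993964287 ≈ -6.4989e+5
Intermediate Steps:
s = 256860 (s = 698699 - 441839 = 256860)
H(v) = 1 - v/469 (H(v) = v*(-1/469) + 1 = -v/469 + 1 = 1 - v/469)
T = -11963786066/1993964287 (T = -6 + (1 - 1/469*813)/4251523 = -6 + (1 - 813/469)*(1/4251523) = -6 - 344/469*1/4251523 = -6 - 344/1993964287 = -11963786066/1993964287 ≈ -6.0000)
T - (s - 1*(-393022)) = -11963786066/1993964287 - (256860 - 1*(-393022)) = -11963786066/1993964287 - (256860 + 393022) = -11963786066/1993964287 - 1*649882 = -11963786066/1993964287 - 649882 = -1295853462550200/1993964287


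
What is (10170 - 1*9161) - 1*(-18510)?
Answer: 19519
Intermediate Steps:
(10170 - 1*9161) - 1*(-18510) = (10170 - 9161) + 18510 = 1009 + 18510 = 19519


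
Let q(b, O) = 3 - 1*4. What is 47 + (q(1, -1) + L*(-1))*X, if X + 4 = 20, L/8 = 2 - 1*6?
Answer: 543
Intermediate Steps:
L = -32 (L = 8*(2 - 1*6) = 8*(2 - 6) = 8*(-4) = -32)
X = 16 (X = -4 + 20 = 16)
q(b, O) = -1 (q(b, O) = 3 - 4 = -1)
47 + (q(1, -1) + L*(-1))*X = 47 + (-1 - 32*(-1))*16 = 47 + (-1 + 32)*16 = 47 + 31*16 = 47 + 496 = 543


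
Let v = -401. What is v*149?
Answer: -59749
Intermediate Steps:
v*149 = -401*149 = -59749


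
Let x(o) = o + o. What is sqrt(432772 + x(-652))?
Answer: 2*sqrt(107867) ≈ 656.86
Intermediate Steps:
x(o) = 2*o
sqrt(432772 + x(-652)) = sqrt(432772 + 2*(-652)) = sqrt(432772 - 1304) = sqrt(431468) = 2*sqrt(107867)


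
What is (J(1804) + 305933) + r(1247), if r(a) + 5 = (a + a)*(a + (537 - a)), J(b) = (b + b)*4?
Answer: 1659638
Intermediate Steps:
J(b) = 8*b (J(b) = (2*b)*4 = 8*b)
r(a) = -5 + 1074*a (r(a) = -5 + (a + a)*(a + (537 - a)) = -5 + (2*a)*537 = -5 + 1074*a)
(J(1804) + 305933) + r(1247) = (8*1804 + 305933) + (-5 + 1074*1247) = (14432 + 305933) + (-5 + 1339278) = 320365 + 1339273 = 1659638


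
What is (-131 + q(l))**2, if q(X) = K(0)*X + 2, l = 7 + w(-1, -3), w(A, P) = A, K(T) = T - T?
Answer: 16641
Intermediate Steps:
K(T) = 0
l = 6 (l = 7 - 1 = 6)
q(X) = 2 (q(X) = 0*X + 2 = 0 + 2 = 2)
(-131 + q(l))**2 = (-131 + 2)**2 = (-129)**2 = 16641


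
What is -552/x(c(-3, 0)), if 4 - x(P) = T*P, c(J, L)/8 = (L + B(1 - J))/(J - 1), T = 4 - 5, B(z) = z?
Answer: 138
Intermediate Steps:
T = -1
c(J, L) = 8*(1 + L - J)/(-1 + J) (c(J, L) = 8*((L + (1 - J))/(J - 1)) = 8*((1 + L - J)/(-1 + J)) = 8*(1 + L - J)/(-1 + J))
x(P) = 4 + P (x(P) = 4 - (-1)*P = 4 + P)
-552/x(c(-3, 0)) = -552/(4 + 8*(1 + 0 - 1*(-3))/(-1 - 3)) = -552/(4 + 8*(1 + 0 + 3)/(-4)) = -552/(4 + 8*(-¼)*4) = -552/(4 - 8) = -552/(-4) = -552*(-¼) = 138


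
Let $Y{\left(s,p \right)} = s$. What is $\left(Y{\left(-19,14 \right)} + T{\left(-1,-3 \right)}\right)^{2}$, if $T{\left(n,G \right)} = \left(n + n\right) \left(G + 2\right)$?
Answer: $289$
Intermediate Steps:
$T{\left(n,G \right)} = 2 n \left(2 + G\right)$
$\left(Y{\left(-19,14 \right)} + T{\left(-1,-3 \right)}\right)^{2} = \left(-19 + 2 \left(-1\right) \left(2 - 3\right)\right)^{2} = \left(-19 + 2 \left(-1\right) \left(-1\right)\right)^{2} = \left(-19 + 2\right)^{2} = \left(-17\right)^{2} = 289$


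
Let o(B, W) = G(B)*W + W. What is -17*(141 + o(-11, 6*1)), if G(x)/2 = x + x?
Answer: 1989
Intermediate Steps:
G(x) = 4*x (G(x) = 2*(x + x) = 2*(2*x) = 4*x)
o(B, W) = W + 4*B*W (o(B, W) = (4*B)*W + W = 4*B*W + W = W + 4*B*W)
-17*(141 + o(-11, 6*1)) = -17*(141 + (6*1)*(1 + 4*(-11))) = -17*(141 + 6*(1 - 44)) = -17*(141 + 6*(-43)) = -17*(141 - 258) = -17*(-117) = 1989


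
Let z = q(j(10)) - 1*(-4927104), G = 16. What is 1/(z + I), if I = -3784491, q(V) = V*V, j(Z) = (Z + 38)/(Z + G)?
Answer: 169/193102173 ≈ 8.7518e-7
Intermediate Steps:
j(Z) = (38 + Z)/(16 + Z) (j(Z) = (Z + 38)/(Z + 16) = (38 + Z)/(16 + Z))
q(V) = V²
z = 832681152/169 (z = ((38 + 10)/(16 + 10))² - 1*(-4927104) = (48/26)² + 4927104 = ((1/26)*48)² + 4927104 = (24/13)² + 4927104 = 576/169 + 4927104 = 832681152/169 ≈ 4.9271e+6)
1/(z + I) = 1/(832681152/169 - 3784491) = 1/(193102173/169) = 169/193102173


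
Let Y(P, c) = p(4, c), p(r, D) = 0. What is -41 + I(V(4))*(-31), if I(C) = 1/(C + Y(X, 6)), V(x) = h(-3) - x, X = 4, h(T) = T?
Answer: -256/7 ≈ -36.571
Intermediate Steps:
Y(P, c) = 0
V(x) = -3 - x
I(C) = 1/C (I(C) = 1/(C + 0) = 1/C)
-41 + I(V(4))*(-31) = -41 - 31/(-3 - 1*4) = -41 - 31/(-3 - 4) = -41 - 31/(-7) = -41 - ⅐*(-31) = -41 + 31/7 = -256/7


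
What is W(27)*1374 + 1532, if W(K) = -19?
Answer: -24574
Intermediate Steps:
W(27)*1374 + 1532 = -19*1374 + 1532 = -26106 + 1532 = -24574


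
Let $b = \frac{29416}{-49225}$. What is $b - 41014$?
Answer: $- \frac{2018943566}{49225} \approx -41015.0$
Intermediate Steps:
$b = - \frac{29416}{49225}$ ($b = 29416 \left(- \frac{1}{49225}\right) = - \frac{29416}{49225} \approx -0.59758$)
$b - 41014 = - \frac{29416}{49225} - 41014 = - \frac{2018943566}{49225}$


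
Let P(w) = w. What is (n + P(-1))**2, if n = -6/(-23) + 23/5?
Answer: 197136/13225 ≈ 14.906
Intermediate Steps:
n = 559/115 (n = -6*(-1/23) + 23*(1/5) = 6/23 + 23/5 = 559/115 ≈ 4.8609)
(n + P(-1))**2 = (559/115 - 1)**2 = (444/115)**2 = 197136/13225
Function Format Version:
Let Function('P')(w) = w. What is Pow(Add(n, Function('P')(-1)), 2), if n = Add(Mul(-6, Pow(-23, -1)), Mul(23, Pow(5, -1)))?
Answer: Rational(197136, 13225) ≈ 14.906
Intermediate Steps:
n = Rational(559, 115) (n = Add(Mul(-6, Rational(-1, 23)), Mul(23, Rational(1, 5))) = Add(Rational(6, 23), Rational(23, 5)) = Rational(559, 115) ≈ 4.8609)
Pow(Add(n, Function('P')(-1)), 2) = Pow(Add(Rational(559, 115), -1), 2) = Pow(Rational(444, 115), 2) = Rational(197136, 13225)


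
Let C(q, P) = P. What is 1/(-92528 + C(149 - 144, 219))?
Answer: -1/92309 ≈ -1.0833e-5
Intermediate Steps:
1/(-92528 + C(149 - 144, 219)) = 1/(-92528 + 219) = 1/(-92309) = -1/92309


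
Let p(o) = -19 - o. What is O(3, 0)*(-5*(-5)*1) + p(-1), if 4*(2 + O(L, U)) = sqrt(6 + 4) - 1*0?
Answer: -68 + 25*sqrt(10)/4 ≈ -48.236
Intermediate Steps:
O(L, U) = -2 + sqrt(10)/4 (O(L, U) = -2 + (sqrt(6 + 4) - 1*0)/4 = -2 + (sqrt(10) + 0)/4 = -2 + sqrt(10)/4)
O(3, 0)*(-5*(-5)*1) + p(-1) = (-2 + sqrt(10)/4)*(-5*(-5)*1) + (-19 - 1*(-1)) = (-2 + sqrt(10)/4)*(25*1) + (-19 + 1) = (-2 + sqrt(10)/4)*25 - 18 = (-50 + 25*sqrt(10)/4) - 18 = -68 + 25*sqrt(10)/4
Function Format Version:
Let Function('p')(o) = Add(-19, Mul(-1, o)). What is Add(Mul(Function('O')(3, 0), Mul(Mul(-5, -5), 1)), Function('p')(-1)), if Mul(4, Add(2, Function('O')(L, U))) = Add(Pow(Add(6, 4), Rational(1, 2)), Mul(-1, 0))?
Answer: Add(-68, Mul(Rational(25, 4), Pow(10, Rational(1, 2)))) ≈ -48.236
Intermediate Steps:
Function('O')(L, U) = Add(-2, Mul(Rational(1, 4), Pow(10, Rational(1, 2)))) (Function('O')(L, U) = Add(-2, Mul(Rational(1, 4), Add(Pow(Add(6, 4), Rational(1, 2)), Mul(-1, 0)))) = Add(-2, Mul(Rational(1, 4), Add(Pow(10, Rational(1, 2)), 0))) = Add(-2, Mul(Rational(1, 4), Pow(10, Rational(1, 2)))))
Add(Mul(Function('O')(3, 0), Mul(Mul(-5, -5), 1)), Function('p')(-1)) = Add(Mul(Add(-2, Mul(Rational(1, 4), Pow(10, Rational(1, 2)))), Mul(Mul(-5, -5), 1)), Add(-19, Mul(-1, -1))) = Add(Mul(Add(-2, Mul(Rational(1, 4), Pow(10, Rational(1, 2)))), Mul(25, 1)), Add(-19, 1)) = Add(Mul(Add(-2, Mul(Rational(1, 4), Pow(10, Rational(1, 2)))), 25), -18) = Add(Add(-50, Mul(Rational(25, 4), Pow(10, Rational(1, 2)))), -18) = Add(-68, Mul(Rational(25, 4), Pow(10, Rational(1, 2))))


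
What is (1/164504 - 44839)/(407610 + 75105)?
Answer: -86778763/934218216 ≈ -0.092889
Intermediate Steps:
(1/164504 - 44839)/(407610 + 75105) = (1/164504 - 44839)/482715 = -7376194855/164504*1/482715 = -86778763/934218216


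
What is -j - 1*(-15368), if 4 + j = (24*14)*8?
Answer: 12684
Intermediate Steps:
j = 2684 (j = -4 + (24*14)*8 = -4 + 336*8 = -4 + 2688 = 2684)
-j - 1*(-15368) = -1*2684 - 1*(-15368) = -2684 + 15368 = 12684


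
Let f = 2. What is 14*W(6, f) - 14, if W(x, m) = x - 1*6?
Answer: -14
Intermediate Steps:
W(x, m) = -6 + x (W(x, m) = x - 6 = -6 + x)
14*W(6, f) - 14 = 14*(-6 + 6) - 14 = 14*0 - 14 = 0 - 14 = -14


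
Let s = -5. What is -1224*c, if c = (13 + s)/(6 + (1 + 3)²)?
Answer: -4896/11 ≈ -445.09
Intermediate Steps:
c = 4/11 (c = (13 - 5)/(6 + (1 + 3)²) = 8/(6 + 4²) = 8/(6 + 16) = 8/22 = 8*(1/22) = 4/11 ≈ 0.36364)
-1224*c = -1224*4/11 = -4896/11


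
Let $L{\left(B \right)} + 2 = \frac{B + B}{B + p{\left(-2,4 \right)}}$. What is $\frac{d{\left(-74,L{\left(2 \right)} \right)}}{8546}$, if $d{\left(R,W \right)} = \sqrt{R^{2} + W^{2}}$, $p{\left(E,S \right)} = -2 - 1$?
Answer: $\frac{\sqrt{1378}}{4273} \approx 0.0086874$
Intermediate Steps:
$p{\left(E,S \right)} = -3$
$L{\left(B \right)} = -2 + \frac{2 B}{-3 + B}$ ($L{\left(B \right)} = -2 + \frac{B + B}{B - 3} = -2 + \frac{2 B}{-3 + B}$)
$\frac{d{\left(-74,L{\left(2 \right)} \right)}}{8546} = \frac{\sqrt{\left(-74\right)^{2} + \left(\frac{6}{-3 + 2}\right)^{2}}}{8546} = \sqrt{5476 + \left(\frac{6}{-1}\right)^{2}} \cdot \frac{1}{8546} = \sqrt{5476 + \left(6 \left(-1\right)\right)^{2}} \cdot \frac{1}{8546} = \sqrt{5476 + \left(-6\right)^{2}} \cdot \frac{1}{8546} = \sqrt{5476 + 36} \cdot \frac{1}{8546} = \sqrt{5512} \cdot \frac{1}{8546} = 2 \sqrt{1378} \cdot \frac{1}{8546} = \frac{\sqrt{1378}}{4273}$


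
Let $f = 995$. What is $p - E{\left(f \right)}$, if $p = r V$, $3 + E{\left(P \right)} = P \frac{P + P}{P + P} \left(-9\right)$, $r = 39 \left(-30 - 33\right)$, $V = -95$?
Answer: $242373$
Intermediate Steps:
$r = -2457$ ($r = 39 \left(-63\right) = -2457$)
$E{\left(P \right)} = -3 - 9 P$ ($E{\left(P \right)} = -3 + P \frac{P + P}{P + P} \left(-9\right) = -3 + P \frac{2 P}{2 P} \left(-9\right) = -3 + P 2 P \frac{1}{2 P} \left(-9\right) = -3 + P 1 \left(-9\right) = -3 + P \left(-9\right) = -3 - 9 P$)
$p = 233415$ ($p = \left(-2457\right) \left(-95\right) = 233415$)
$p - E{\left(f \right)} = 233415 - \left(-3 - 8955\right) = 233415 - -8958 = 233415 + 8958 = 242373$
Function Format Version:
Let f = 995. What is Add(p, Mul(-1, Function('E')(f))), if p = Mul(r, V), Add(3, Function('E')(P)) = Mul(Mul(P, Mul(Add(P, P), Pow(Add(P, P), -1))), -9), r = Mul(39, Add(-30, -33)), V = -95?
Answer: 242373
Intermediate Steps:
r = -2457 (r = Mul(39, -63) = -2457)
Function('E')(P) = Add(-3, Mul(-9, P)) (Function('E')(P) = Add(-3, Mul(Mul(P, Mul(Add(P, P), Pow(Add(P, P), -1))), -9)) = Add(-3, Mul(Mul(P, Mul(Mul(2, P), Pow(Mul(2, P), -1))), -9)) = Add(-3, Mul(Mul(P, Mul(Mul(2, P), Mul(Rational(1, 2), Pow(P, -1)))), -9)) = Add(-3, Mul(Mul(P, 1), -9)) = Add(-3, Mul(P, -9)) = Add(-3, Mul(-9, P)))
p = 233415 (p = Mul(-2457, -95) = 233415)
Add(p, Mul(-1, Function('E')(f))) = Add(233415, Mul(-1, Add(-3, Mul(-9, 995)))) = Add(233415, Mul(-1, Add(-3, -8955))) = Add(233415, Mul(-1, -8958)) = Add(233415, 8958) = 242373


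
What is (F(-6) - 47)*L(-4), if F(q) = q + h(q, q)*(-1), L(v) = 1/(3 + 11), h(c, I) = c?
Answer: -47/14 ≈ -3.3571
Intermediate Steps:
L(v) = 1/14
F(q) = 0 (F(q) = q + q*(-1) = q - q = 0)
(F(-6) - 47)*L(-4) = (0 - 47)*(1/14) = -47*1/14 = -47/14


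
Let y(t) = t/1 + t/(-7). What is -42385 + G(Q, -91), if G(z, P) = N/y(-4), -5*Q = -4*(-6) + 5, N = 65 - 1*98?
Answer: -339003/8 ≈ -42375.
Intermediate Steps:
N = -33 (N = 65 - 98 = -33)
y(t) = 6*t/7 (y(t) = t*1 + t*(-1/7) = t - t/7 = 6*t/7)
Q = -29/5 (Q = -(-4*(-6) + 5)/5 = -(24 + 5)/5 = -1/5*29 = -29/5 ≈ -5.8000)
G(z, P) = 77/8 (G(z, P) = -33/((6/7)*(-4)) = -33/(-24/7) = -33*(-7/24) = 77/8)
-42385 + G(Q, -91) = -42385 + 77/8 = -339003/8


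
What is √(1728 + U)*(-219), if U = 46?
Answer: -219*√1774 ≈ -9224.0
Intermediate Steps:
√(1728 + U)*(-219) = √(1728 + 46)*(-219) = √1774*(-219) = -219*√1774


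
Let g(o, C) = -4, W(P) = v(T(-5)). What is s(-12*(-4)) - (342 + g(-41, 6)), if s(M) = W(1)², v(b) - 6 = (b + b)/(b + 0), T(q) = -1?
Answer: -274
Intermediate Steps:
v(b) = 8 (v(b) = 6 + (b + b)/(b + 0) = 6 + (2*b)/b = 6 + 2 = 8)
W(P) = 8
s(M) = 64 (s(M) = 8² = 64)
s(-12*(-4)) - (342 + g(-41, 6)) = 64 - (342 - 4) = 64 - 1*338 = 64 - 338 = -274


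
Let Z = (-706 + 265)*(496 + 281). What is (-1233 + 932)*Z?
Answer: 103139757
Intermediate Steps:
Z = -342657 (Z = -441*777 = -342657)
(-1233 + 932)*Z = (-1233 + 932)*(-342657) = -301*(-342657) = 103139757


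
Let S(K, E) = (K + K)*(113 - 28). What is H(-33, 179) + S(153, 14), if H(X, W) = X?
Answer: 25977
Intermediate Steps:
S(K, E) = 170*K (S(K, E) = (2*K)*85 = 170*K)
H(-33, 179) + S(153, 14) = -33 + 170*153 = -33 + 26010 = 25977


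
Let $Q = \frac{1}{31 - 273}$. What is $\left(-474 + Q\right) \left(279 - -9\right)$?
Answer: $- \frac{16518096}{121} \approx -1.3651 \cdot 10^{5}$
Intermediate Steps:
$Q = - \frac{1}{242}$ ($Q = \frac{1}{-242} = - \frac{1}{242} \approx -0.0041322$)
$\left(-474 + Q\right) \left(279 - -9\right) = \left(-474 - \frac{1}{242}\right) \left(279 - -9\right) = - \frac{114709 \left(279 + \left(-86 + 95\right)\right)}{242} = - \frac{114709 \left(279 + 9\right)}{242} = \left(- \frac{114709}{242}\right) 288 = - \frac{16518096}{121}$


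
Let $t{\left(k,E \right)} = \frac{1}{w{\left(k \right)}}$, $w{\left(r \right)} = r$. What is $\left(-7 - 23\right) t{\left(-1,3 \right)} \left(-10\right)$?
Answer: $-300$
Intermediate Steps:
$t{\left(k,E \right)} = \frac{1}{k}$
$\left(-7 - 23\right) t{\left(-1,3 \right)} \left(-10\right) = \frac{-7 - 23}{-1} \left(-10\right) = \left(-30\right) \left(-1\right) \left(-10\right) = 30 \left(-10\right) = -300$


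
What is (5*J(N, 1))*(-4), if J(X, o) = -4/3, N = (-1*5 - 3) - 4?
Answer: 80/3 ≈ 26.667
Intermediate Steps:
N = -12 (N = (-5 - 3) - 4 = -8 - 4 = -12)
J(X, o) = -4/3 (J(X, o) = -4*1/3 = -4/3)
(5*J(N, 1))*(-4) = (5*(-4/3))*(-4) = -20/3*(-4) = 80/3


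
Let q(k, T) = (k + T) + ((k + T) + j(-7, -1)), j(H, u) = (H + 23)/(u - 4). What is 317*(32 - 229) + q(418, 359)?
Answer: -304491/5 ≈ -60898.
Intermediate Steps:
j(H, u) = (23 + H)/(-4 + u)
q(k, T) = -16/5 + 2*T + 2*k (q(k, T) = (k + T) + ((k + T) + (23 - 7)/(-4 - 1)) = (T + k) + ((T + k) + 16/(-5)) = (T + k) + ((T + k) - ⅕*16) = (T + k) + ((T + k) - 16/5) = (T + k) + (-16/5 + T + k) = -16/5 + 2*T + 2*k)
317*(32 - 229) + q(418, 359) = 317*(32 - 229) + (-16/5 + 2*359 + 2*418) = 317*(-197) + (-16/5 + 718 + 836) = -62449 + 7754/5 = -304491/5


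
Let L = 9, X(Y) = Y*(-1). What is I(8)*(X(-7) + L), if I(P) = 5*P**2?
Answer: 5120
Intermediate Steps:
X(Y) = -Y
I(8)*(X(-7) + L) = (5*8**2)*(-1*(-7) + 9) = (5*64)*(7 + 9) = 320*16 = 5120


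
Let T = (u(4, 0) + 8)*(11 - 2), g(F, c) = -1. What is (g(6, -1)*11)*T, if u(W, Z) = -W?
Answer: -396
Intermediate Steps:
T = 36 (T = (-1*4 + 8)*(11 - 2) = (-4 + 8)*9 = 4*9 = 36)
(g(6, -1)*11)*T = -1*11*36 = -11*36 = -396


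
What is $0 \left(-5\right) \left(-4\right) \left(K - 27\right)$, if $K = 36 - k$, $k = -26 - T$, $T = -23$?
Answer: $0$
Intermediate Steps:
$k = -3$ ($k = -26 - -23 = -26 + 23 = -3$)
$K = 39$ ($K = 36 - -3 = 36 + 3 = 39$)
$0 \left(-5\right) \left(-4\right) \left(K - 27\right) = 0 \left(-5\right) \left(-4\right) \left(39 - 27\right) = 0 \left(-4\right) 12 = 0 \cdot 12 = 0$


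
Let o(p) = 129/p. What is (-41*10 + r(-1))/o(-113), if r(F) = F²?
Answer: 46217/129 ≈ 358.27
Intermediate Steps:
(-41*10 + r(-1))/o(-113) = (-41*10 + (-1)²)/((129/(-113))) = (-410 + 1)/((129*(-1/113))) = -409/(-129/113) = -409*(-113/129) = 46217/129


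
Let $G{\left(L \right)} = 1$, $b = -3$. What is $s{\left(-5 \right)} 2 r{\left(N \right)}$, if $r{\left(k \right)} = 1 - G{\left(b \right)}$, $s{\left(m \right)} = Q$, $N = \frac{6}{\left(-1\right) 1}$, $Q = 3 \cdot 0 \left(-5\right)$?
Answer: $0$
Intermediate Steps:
$Q = 0$ ($Q = 0 \left(-5\right) = 0$)
$N = -6$ ($N = \frac{6}{-1} = 6 \left(-1\right) = -6$)
$s{\left(m \right)} = 0$
$r{\left(k \right)} = 0$ ($r{\left(k \right)} = 1 - 1 = 0$)
$s{\left(-5 \right)} 2 r{\left(N \right)} = 0 \cdot 2 \cdot 0 = 0 \cdot 0 = 0$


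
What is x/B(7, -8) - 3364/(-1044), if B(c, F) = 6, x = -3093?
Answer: -9221/18 ≈ -512.28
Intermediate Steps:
x/B(7, -8) - 3364/(-1044) = -3093/6 - 3364/(-1044) = -3093*⅙ - 3364*(-1/1044) = -1031/2 + 29/9 = -9221/18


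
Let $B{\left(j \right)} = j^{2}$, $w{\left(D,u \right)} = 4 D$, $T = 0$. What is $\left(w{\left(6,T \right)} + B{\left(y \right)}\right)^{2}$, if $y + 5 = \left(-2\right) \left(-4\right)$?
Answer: $1089$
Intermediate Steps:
$y = 3$ ($y = -5 - -8 = -5 + 8 = 3$)
$\left(w{\left(6,T \right)} + B{\left(y \right)}\right)^{2} = \left(4 \cdot 6 + 3^{2}\right)^{2} = \left(24 + 9\right)^{2} = 33^{2} = 1089$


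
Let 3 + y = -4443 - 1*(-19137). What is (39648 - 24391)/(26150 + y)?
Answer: 15257/40841 ≈ 0.37357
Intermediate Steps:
y = 14691 (y = -3 + (-4443 - 1*(-19137)) = -3 + (-4443 + 19137) = -3 + 14694 = 14691)
(39648 - 24391)/(26150 + y) = (39648 - 24391)/(26150 + 14691) = 15257/40841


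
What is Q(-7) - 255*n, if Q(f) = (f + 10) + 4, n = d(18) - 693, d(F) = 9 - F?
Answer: 179017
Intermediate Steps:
n = -702 (n = (9 - 1*18) - 693 = (9 - 18) - 693 = -9 - 693 = -702)
Q(f) = 14 + f (Q(f) = (10 + f) + 4 = 14 + f)
Q(-7) - 255*n = (14 - 7) - 255*(-702) = 7 + 179010 = 179017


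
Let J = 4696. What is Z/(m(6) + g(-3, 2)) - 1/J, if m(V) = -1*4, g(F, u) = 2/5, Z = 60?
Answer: -234803/14088 ≈ -16.667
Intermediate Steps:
g(F, u) = ⅖ (g(F, u) = 2*(⅕) = ⅖)
m(V) = -4
Z/(m(6) + g(-3, 2)) - 1/J = 60/(-4 + ⅖) - 1/4696 = 60/(-18/5) - 1*1/4696 = -5/18*60 - 1/4696 = -50/3 - 1/4696 = -234803/14088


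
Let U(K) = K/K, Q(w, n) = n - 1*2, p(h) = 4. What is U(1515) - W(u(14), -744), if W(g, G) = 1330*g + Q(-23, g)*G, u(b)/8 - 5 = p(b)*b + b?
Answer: -353087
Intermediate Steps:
Q(w, n) = -2 + n (Q(w, n) = n - 2 = -2 + n)
u(b) = 40 + 40*b (u(b) = 40 + 8*(4*b + b) = 40 + 8*(5*b) = 40 + 40*b)
W(g, G) = 1330*g + G*(-2 + g) (W(g, G) = 1330*g + (-2 + g)*G = 1330*g + G*(-2 + g))
U(K) = 1
U(1515) - W(u(14), -744) = 1 - (1330*(40 + 40*14) - 744*(-2 + (40 + 40*14))) = 1 - (1330*(40 + 560) - 744*(-2 + (40 + 560))) = 1 - (1330*600 - 744*(-2 + 600)) = 1 - (798000 - 744*598) = 1 - (798000 - 444912) = 1 - 1*353088 = 1 - 353088 = -353087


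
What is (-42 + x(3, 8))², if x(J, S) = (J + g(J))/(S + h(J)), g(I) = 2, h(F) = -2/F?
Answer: 826281/484 ≈ 1707.2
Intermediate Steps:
x(J, S) = (2 + J)/(S - 2/J) (x(J, S) = (J + 2)/(S - 2/J) = (2 + J)/(S - 2/J))
(-42 + x(3, 8))² = (-42 + 3*(2 + 3)/(-2 + 3*8))² = (-42 + 3*5/(-2 + 24))² = (-42 + 3*5/22)² = (-42 + 3*(1/22)*5)² = (-42 + 15/22)² = (-909/22)² = 826281/484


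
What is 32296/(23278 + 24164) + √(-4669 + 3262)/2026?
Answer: 16148/23721 + I*√1407/2026 ≈ 0.68075 + 0.018514*I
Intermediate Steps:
32296/(23278 + 24164) + √(-4669 + 3262)/2026 = 32296/47442 + √(-1407)*(1/2026) = 32296*(1/47442) + (I*√1407)*(1/2026) = 16148/23721 + I*√1407/2026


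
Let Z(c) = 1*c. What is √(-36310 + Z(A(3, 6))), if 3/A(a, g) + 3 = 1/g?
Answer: 2*I*√2623474/17 ≈ 190.55*I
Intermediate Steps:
A(a, g) = 3/(-3 + 1/g)
Z(c) = c
√(-36310 + Z(A(3, 6))) = √(-36310 - 3*6/(-1 + 3*6)) = √(-36310 - 3*6/(-1 + 18)) = √(-36310 - 3*6/17) = √(-36310 - 3*6*1/17) = √(-36310 - 18/17) = √(-617288/17) = 2*I*√2623474/17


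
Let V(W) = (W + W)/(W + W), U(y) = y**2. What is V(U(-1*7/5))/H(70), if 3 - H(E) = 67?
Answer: -1/64 ≈ -0.015625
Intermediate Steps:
H(E) = -64 (H(E) = 3 - 1*67 = 3 - 67 = -64)
V(W) = 1 (V(W) = (2*W)/((2*W)) = (2*W)*(1/(2*W)) = 1)
V(U(-1*7/5))/H(70) = 1/(-64) = 1*(-1/64) = -1/64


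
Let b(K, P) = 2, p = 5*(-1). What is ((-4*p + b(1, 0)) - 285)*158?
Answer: -41554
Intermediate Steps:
p = -5
((-4*p + b(1, 0)) - 285)*158 = ((-4*(-5) + 2) - 285)*158 = ((20 + 2) - 285)*158 = (22 - 285)*158 = -263*158 = -41554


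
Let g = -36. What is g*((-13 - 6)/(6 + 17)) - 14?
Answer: 362/23 ≈ 15.739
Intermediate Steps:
g*((-13 - 6)/(6 + 17)) - 14 = -36*(-13 - 6)/(6 + 17) - 14 = -(-684)/23 - 14 = -36*(-19/23) - 14 = 684/23 - 14 = 362/23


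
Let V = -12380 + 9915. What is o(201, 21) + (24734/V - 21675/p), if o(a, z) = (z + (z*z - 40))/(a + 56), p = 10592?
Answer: -70042614411/6710084960 ≈ -10.438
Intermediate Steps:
o(a, z) = (-40 + z + z²)/(56 + a) (o(a, z) = (z + (z² - 40))/(56 + a) = (z + (-40 + z²))/(56 + a) = (-40 + z + z²)/(56 + a))
V = -2465
o(201, 21) + (24734/V - 21675/p) = (-40 + 21 + 21²)/(56 + 201) + (24734/(-2465) - 21675/10592) = (-40 + 21 + 441)/257 + (24734*(-1/2465) - 21675*1/10592) = (1/257)*422 + (-24734/2465 - 21675/10592) = 422/257 - 315411403/26109280 = -70042614411/6710084960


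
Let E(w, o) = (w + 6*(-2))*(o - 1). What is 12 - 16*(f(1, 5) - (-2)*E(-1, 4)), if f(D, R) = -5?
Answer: 1340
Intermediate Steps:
E(w, o) = (-1 + o)*(-12 + w) (E(w, o) = (w - 12)*(-1 + o) = (-12 + w)*(-1 + o) = (-1 + o)*(-12 + w))
12 - 16*(f(1, 5) - (-2)*E(-1, 4)) = 12 - 16*(-5 - (-2)*(12 - 1*(-1) - 12*4 + 4*(-1))) = 12 - 16*(-5 - (-2)*(12 + 1 - 48 - 4)) = 12 - 16*(-5 - (-2)*(-39)) = 12 - 16*(-5 - 2*39) = 12 - 16*(-5 - 78) = 12 - 16*(-83) = 12 + 1328 = 1340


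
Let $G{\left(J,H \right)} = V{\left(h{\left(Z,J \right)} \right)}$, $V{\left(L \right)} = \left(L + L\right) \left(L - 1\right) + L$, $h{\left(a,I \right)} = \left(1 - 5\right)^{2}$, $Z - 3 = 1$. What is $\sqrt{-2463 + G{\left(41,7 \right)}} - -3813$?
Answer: $3813 + i \sqrt{1967} \approx 3813.0 + 44.351 i$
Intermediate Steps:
$Z = 4$ ($Z = 3 + 1 = 4$)
$h{\left(a,I \right)} = 16$ ($h{\left(a,I \right)} = \left(-4\right)^{2} = 16$)
$V{\left(L \right)} = L + 2 L \left(-1 + L\right)$ ($V{\left(L \right)} = 2 L \left(-1 + L\right) + L = L + 2 L \left(-1 + L\right)$)
$G{\left(J,H \right)} = 496$ ($G{\left(J,H \right)} = 16 \left(-1 + 2 \cdot 16\right) = 16 \left(-1 + 32\right) = 16 \cdot 31 = 496$)
$\sqrt{-2463 + G{\left(41,7 \right)}} - -3813 = \sqrt{-2463 + 496} - -3813 = \sqrt{-1967} + 3813 = i \sqrt{1967} + 3813 = 3813 + i \sqrt{1967}$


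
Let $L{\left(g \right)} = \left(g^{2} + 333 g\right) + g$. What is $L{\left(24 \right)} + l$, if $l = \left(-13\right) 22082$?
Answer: $-278474$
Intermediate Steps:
$L{\left(g \right)} = g^{2} + 334 g$
$l = -287066$
$L{\left(24 \right)} + l = 24 \left(334 + 24\right) - 287066 = 24 \cdot 358 - 287066 = 8592 - 287066 = -278474$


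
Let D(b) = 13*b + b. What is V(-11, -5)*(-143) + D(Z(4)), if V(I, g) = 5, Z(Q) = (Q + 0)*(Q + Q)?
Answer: -267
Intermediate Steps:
Z(Q) = 2*Q**2 (Z(Q) = Q*(2*Q) = 2*Q**2)
D(b) = 14*b
V(-11, -5)*(-143) + D(Z(4)) = 5*(-143) + 14*(2*4**2) = -715 + 14*(2*16) = -715 + 14*32 = -715 + 448 = -267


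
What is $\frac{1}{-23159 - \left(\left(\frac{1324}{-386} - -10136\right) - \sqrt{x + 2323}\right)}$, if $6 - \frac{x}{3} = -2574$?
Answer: $- \frac{1240077689}{41283758287842} - \frac{37249 \sqrt{10063}}{41283758287842} \approx -3.0128 \cdot 10^{-5}$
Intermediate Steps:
$x = 7740$ ($x = 18 - -7722 = 18 + 7722 = 7740$)
$\frac{1}{-23159 - \left(\left(\frac{1324}{-386} - -10136\right) - \sqrt{x + 2323}\right)} = \frac{1}{-23159 - \left(\left(\frac{1324}{-386} - -10136\right) - \sqrt{7740 + 2323}\right)} = \frac{1}{-23159 - \left(\left(1324 \left(- \frac{1}{386}\right) + 10136\right) - \sqrt{10063}\right)} = \frac{1}{-23159 - \left(\left(- \frac{662}{193} + 10136\right) - \sqrt{10063}\right)} = \frac{1}{-23159 - \left(\frac{1955586}{193} - \sqrt{10063}\right)} = \frac{1}{- \frac{6425273}{193} + \sqrt{10063}}$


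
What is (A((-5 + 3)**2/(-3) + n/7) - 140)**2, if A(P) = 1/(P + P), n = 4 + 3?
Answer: 80089/4 ≈ 20022.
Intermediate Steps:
n = 7
A(P) = 1/(2*P)
(A((-5 + 3)**2/(-3) + n/7) - 140)**2 = (1/(2*((-5 + 3)**2/(-3) + 7/7)) - 140)**2 = (1/(2*((-2)**2*(-1/3) + 7*(1/7))) - 140)**2 = (1/(2*(4*(-1/3) + 1)) - 140)**2 = (1/(2*(-4/3 + 1)) - 140)**2 = (1/(2*(-1/3)) - 140)**2 = ((1/2)*(-3) - 140)**2 = (-3/2 - 140)**2 = (-283/2)**2 = 80089/4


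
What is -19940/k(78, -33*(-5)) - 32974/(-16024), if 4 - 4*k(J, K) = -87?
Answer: -637536803/729092 ≈ -874.43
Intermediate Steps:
k(J, K) = 91/4 (k(J, K) = 1 - ¼*(-87) = 1 + 87/4 = 91/4)
-19940/k(78, -33*(-5)) - 32974/(-16024) = -19940/91/4 - 32974/(-16024) = -19940*4/91 - 32974*(-1/16024) = -79760/91 + 16487/8012 = -637536803/729092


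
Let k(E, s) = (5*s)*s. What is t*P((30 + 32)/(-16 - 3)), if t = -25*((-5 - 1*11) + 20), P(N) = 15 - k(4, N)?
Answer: 1380500/361 ≈ 3824.1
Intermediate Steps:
k(E, s) = 5*s**2
P(N) = 15 - 5*N**2
t = -100 (t = -25*((-5 - 11) + 20) = -25*(-16 + 20) = -25*4 = -100)
t*P((30 + 32)/(-16 - 3)) = -100*(15 - 5*(30 + 32)**2/(-16 - 3)**2) = -100*(15 - 5*(62/(-19))**2) = -100*(15 - 5*(62*(-1/19))**2) = -100*(15 - 5*(-62/19)**2) = -100*(15 - 5*3844/361) = -100*(15 - 19220/361) = -100*(-13805/361) = 1380500/361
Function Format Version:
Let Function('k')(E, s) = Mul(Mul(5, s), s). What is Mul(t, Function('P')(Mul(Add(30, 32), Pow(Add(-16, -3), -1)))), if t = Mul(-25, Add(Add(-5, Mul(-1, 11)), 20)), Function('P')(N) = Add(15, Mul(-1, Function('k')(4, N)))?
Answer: Rational(1380500, 361) ≈ 3824.1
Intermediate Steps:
Function('k')(E, s) = Mul(5, Pow(s, 2))
Function('P')(N) = Add(15, Mul(-5, Pow(N, 2))) (Function('P')(N) = Add(15, Mul(-1, Mul(5, Pow(N, 2)))) = Add(15, Mul(-5, Pow(N, 2))))
t = -100 (t = Mul(-25, Add(Add(-5, -11), 20)) = Mul(-25, Add(-16, 20)) = Mul(-25, 4) = -100)
Mul(t, Function('P')(Mul(Add(30, 32), Pow(Add(-16, -3), -1)))) = Mul(-100, Add(15, Mul(-5, Pow(Mul(Add(30, 32), Pow(Add(-16, -3), -1)), 2)))) = Mul(-100, Add(15, Mul(-5, Pow(Mul(62, Pow(-19, -1)), 2)))) = Mul(-100, Add(15, Mul(-5, Pow(Mul(62, Rational(-1, 19)), 2)))) = Mul(-100, Add(15, Mul(-5, Pow(Rational(-62, 19), 2)))) = Mul(-100, Add(15, Mul(-5, Rational(3844, 361)))) = Mul(-100, Add(15, Rational(-19220, 361))) = Mul(-100, Rational(-13805, 361)) = Rational(1380500, 361)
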